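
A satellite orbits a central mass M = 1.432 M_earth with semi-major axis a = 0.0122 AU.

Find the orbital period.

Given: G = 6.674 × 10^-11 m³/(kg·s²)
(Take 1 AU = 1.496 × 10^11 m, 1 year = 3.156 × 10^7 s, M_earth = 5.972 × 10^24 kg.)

Convert to SI: a = 0.0122 AU = 1.82512e+09 m; M = 1.432 M_earth = 8.5519e+24 kg.
GM = G · M = 6.674e-11 · 8.5519e+24 = 5.70754e+14 m³/s².
Kepler's third law: T = 2π √(a³ / GM).
Substituting a = 1.82512e+09 m and GM = 5.70754e+14 m³/s²:
T = 2π √((1.82512e+09)³ / 5.70754e+14) s
T ≈ 2.051e+07 s = 0.6498 years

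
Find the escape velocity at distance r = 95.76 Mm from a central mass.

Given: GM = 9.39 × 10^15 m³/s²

Convert to SI: r = 95.76 Mm = 9.576e+07 m.
Escape velocity comes from setting total energy to zero: ½v² − GM/r = 0 ⇒ v_esc = √(2GM / r).
v_esc = √(2 · 9.39e+15 / 9.576e+07) m/s ≈ 1.4e+04 m/s = 14 km/s.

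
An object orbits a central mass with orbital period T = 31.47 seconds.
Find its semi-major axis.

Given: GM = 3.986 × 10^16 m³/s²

Invert Kepler's third law: a = (GM · T² / (4π²))^(1/3).
Substituting T = 31.47 s and GM = 3.986e+16 m³/s²:
a = (3.986e+16 · (31.47)² / (4π²))^(1/3) m
a ≈ 1e+06 m = 1000 km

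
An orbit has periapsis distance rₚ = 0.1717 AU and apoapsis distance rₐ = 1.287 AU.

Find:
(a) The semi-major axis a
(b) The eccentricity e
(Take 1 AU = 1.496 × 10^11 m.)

Convert to SI: rₚ = 0.1717 AU = 2.56863e+10 m; rₐ = 1.287 AU = 1.92535e+11 m.
(a) a = (rₚ + rₐ) / 2 = (2.56863e+10 + 1.92535e+11) / 2 ≈ 1.091e+11 m = 0.7294 AU.
(b) e = (rₐ − rₚ) / (rₐ + rₚ) = (1.92535e+11 − 2.56863e+10) / (1.92535e+11 + 2.56863e+10) ≈ 0.7646.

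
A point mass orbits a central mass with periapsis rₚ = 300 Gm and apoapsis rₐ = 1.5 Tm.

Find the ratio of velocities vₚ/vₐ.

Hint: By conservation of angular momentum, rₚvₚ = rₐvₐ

Convert to SI: rₚ = 300 Gm = 3e+11 m; rₐ = 1.5 Tm = 1.5e+12 m.
Conservation of angular momentum gives rₚvₚ = rₐvₐ, so vₚ/vₐ = rₐ/rₚ.
vₚ/vₐ = 1.5e+12 / 3e+11 ≈ 5.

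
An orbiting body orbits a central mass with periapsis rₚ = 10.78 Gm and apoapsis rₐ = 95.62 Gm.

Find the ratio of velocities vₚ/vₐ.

Convert to SI: rₚ = 10.78 Gm = 1.078e+10 m; rₐ = 95.62 Gm = 9.562e+10 m.
Conservation of angular momentum gives rₚvₚ = rₐvₐ, so vₚ/vₐ = rₐ/rₚ.
vₚ/vₐ = 9.562e+10 / 1.078e+10 ≈ 8.87.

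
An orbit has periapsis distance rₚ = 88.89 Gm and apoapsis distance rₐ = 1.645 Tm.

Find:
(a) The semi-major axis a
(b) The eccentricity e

Convert to SI: rₚ = 88.89 Gm = 8.889e+10 m; rₐ = 1.645 Tm = 1.645e+12 m.
(a) a = (rₚ + rₐ) / 2 = (8.889e+10 + 1.645e+12) / 2 ≈ 8.669e+11 m = 866.9 Gm.
(b) e = (rₐ − rₚ) / (rₐ + rₚ) = (1.645e+12 − 8.889e+10) / (1.645e+12 + 8.889e+10) ≈ 0.8975.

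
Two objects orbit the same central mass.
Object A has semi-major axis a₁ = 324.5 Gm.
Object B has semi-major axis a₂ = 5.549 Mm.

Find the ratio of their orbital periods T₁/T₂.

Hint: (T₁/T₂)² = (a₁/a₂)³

Convert to SI: a₁ = 324.5 Gm = 3.245e+11 m; a₂ = 5.549 Mm = 5.549e+06 m.
From Kepler's third law, (T₁/T₂)² = (a₁/a₂)³, so T₁/T₂ = (a₁/a₂)^(3/2).
a₁/a₂ = 3.245e+11 / 5.549e+06 = 58479.
T₁/T₂ = (58479)^(3/2) ≈ 1.414e+07.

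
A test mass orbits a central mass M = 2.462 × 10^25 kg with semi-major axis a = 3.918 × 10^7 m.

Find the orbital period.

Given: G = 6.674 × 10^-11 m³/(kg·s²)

GM = G · M = 6.674e-11 · 2.462e+25 = 1.64314e+15 m³/s².
Kepler's third law: T = 2π √(a³ / GM).
Substituting a = 3.918e+07 m and GM = 1.64314e+15 m³/s²:
T = 2π √((3.918e+07)³ / 1.64314e+15) s
T ≈ 3.801e+04 s = 10.56 hours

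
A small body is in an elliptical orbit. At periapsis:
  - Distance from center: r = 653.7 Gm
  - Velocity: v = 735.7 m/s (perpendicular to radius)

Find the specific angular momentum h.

Convert to SI: r = 653.7 Gm = 6.537e+11 m.
With v perpendicular to r, h = r · v.
h = 6.537e+11 · 735.7 m²/s ≈ 4.809e+14 m²/s.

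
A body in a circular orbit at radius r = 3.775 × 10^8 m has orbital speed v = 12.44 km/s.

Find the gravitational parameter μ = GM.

Convert to SI: v = 12.44 km/s = 12440 m/s.
For a circular orbit v² = GM/r, so GM = v² · r.
GM = (12440)² · 3.775e+08 m³/s² ≈ 5.842e+16 m³/s² = 5.842 × 10^16 m³/s².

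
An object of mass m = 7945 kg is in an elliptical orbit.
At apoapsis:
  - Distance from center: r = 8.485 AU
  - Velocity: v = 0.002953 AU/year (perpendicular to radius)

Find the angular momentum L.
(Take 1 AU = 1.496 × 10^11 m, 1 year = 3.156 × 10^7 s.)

Convert to SI: r = 8.485 AU = 1.26936e+12 m; v = 0.002953 AU/year = 13.9977 m/s.
Since v is perpendicular to r, L = m · v · r.
L = 7945 · 13.9977 · 1.26936e+12 kg·m²/s ≈ 1.412e+17 kg·m²/s.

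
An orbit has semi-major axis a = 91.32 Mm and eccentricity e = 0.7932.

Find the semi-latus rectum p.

Convert to SI: a = 91.32 Mm = 9.132e+07 m.
p = a (1 − e²).
p = 9.132e+07 · (1 − (0.7932)²) = 9.132e+07 · 0.370834 ≈ 3.386e+07 m = 33.86 Mm.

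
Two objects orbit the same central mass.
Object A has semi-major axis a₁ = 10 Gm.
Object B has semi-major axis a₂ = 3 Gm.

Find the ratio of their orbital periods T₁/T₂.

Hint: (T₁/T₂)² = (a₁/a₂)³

Convert to SI: a₁ = 10 Gm = 1e+10 m; a₂ = 3 Gm = 3e+09 m.
From Kepler's third law, (T₁/T₂)² = (a₁/a₂)³, so T₁/T₂ = (a₁/a₂)^(3/2).
a₁/a₂ = 1e+10 / 3e+09 = 3.33333.
T₁/T₂ = (3.33333)^(3/2) ≈ 6.086.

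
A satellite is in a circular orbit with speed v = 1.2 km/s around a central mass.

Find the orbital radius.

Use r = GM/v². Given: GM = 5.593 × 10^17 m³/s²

Convert to SI: v = 1.2 km/s = 1200 m/s.
For a circular orbit, v² = GM / r, so r = GM / v².
r = 5.593e+17 / (1200)² m ≈ 3.884e+11 m = 388.4 Gm.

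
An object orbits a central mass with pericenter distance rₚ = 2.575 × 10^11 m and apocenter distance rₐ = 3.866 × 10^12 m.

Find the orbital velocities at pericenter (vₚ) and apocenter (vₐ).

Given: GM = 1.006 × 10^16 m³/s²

Use the vis-viva equation v² = GM(2/r − 1/a) with a = (rₚ + rₐ)/2 = (2.575e+11 + 3.866e+12)/2 = 2.06175e+12 m.
vₚ = √(GM · (2/rₚ − 1/a)) = √(1.006e+16 · (2/2.575e+11 − 1/2.06175e+12)) m/s ≈ 270.7 m/s = 270.7 m/s.
vₐ = √(GM · (2/rₐ − 1/a)) = √(1.006e+16 · (2/3.866e+12 − 1/2.06175e+12)) m/s ≈ 18.03 m/s = 18.03 m/s.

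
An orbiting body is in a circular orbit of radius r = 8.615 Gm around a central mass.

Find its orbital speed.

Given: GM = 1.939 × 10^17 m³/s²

Convert to SI: r = 8.615 Gm = 8.615e+09 m.
For a circular orbit, gravity supplies the centripetal force, so v = √(GM / r).
v = √(1.939e+17 / 8.615e+09) m/s ≈ 4744 m/s = 4.744 km/s.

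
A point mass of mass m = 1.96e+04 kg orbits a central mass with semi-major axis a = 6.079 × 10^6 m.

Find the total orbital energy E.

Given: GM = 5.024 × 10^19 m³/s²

E = −GMm / (2a).
E = −5.024e+19 · 1.96e+04 / (2 · 6.079e+06) J ≈ -8.099e+16 J = -80.99 PJ.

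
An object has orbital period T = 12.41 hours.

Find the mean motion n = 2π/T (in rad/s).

Convert to SI: T = 12.41 hours = 44676 s.
n = 2π / T.
n = 2π / 44676 s ≈ 0.0001406 rad/s.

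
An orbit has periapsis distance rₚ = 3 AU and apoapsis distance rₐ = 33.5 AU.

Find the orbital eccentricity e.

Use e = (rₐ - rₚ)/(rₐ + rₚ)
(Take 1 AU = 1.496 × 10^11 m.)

Convert to SI: rₚ = 3 AU = 4.488e+11 m; rₐ = 33.5 AU = 5.0116e+12 m.
e = (rₐ − rₚ) / (rₐ + rₚ).
e = (5.0116e+12 − 4.488e+11) / (5.0116e+12 + 4.488e+11) = 4.5628e+12 / 5.4604e+12 ≈ 0.8356.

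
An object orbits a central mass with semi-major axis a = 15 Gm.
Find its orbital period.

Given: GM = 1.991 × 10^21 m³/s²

Convert to SI: a = 15 Gm = 1.5e+10 m.
Kepler's third law: T = 2π √(a³ / GM).
Substituting a = 1.5e+10 m and GM = 1.991e+21 m³/s²:
T = 2π √((1.5e+10)³ / 1.991e+21) s
T ≈ 2.587e+05 s = 2.994 days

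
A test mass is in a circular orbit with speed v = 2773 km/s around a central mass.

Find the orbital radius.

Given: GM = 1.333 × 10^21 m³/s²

Convert to SI: v = 2773 km/s = 2.773e+06 m/s.
For a circular orbit, v² = GM / r, so r = GM / v².
r = 1.333e+21 / (2.773e+06)² m ≈ 1.734e+08 m = 173.4 Mm.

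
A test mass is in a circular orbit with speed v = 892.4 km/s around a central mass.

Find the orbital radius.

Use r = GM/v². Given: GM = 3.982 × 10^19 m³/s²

Convert to SI: v = 892.4 km/s = 892400 m/s.
For a circular orbit, v² = GM / r, so r = GM / v².
r = 3.982e+19 / (892400)² m ≈ 5e+07 m = 50 Mm.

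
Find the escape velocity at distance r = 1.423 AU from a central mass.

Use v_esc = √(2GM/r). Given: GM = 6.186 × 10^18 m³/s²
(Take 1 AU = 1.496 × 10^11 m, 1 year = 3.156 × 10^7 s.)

Convert to SI: r = 1.423 AU = 2.12881e+11 m.
Escape velocity comes from setting total energy to zero: ½v² − GM/r = 0 ⇒ v_esc = √(2GM / r).
v_esc = √(2 · 6.186e+18 / 2.12881e+11) m/s ≈ 7623 m/s = 1.608 AU/year.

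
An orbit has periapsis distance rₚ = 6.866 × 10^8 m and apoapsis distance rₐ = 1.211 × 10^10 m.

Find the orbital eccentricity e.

e = (rₐ − rₚ) / (rₐ + rₚ).
e = (1.211e+10 − 6.866e+08) / (1.211e+10 + 6.866e+08) = 1.14234e+10 / 1.27966e+10 ≈ 0.8927.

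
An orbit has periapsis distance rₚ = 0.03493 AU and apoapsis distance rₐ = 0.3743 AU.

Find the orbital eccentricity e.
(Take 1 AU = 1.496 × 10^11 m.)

Convert to SI: rₚ = 0.03493 AU = 5.22553e+09 m; rₐ = 0.3743 AU = 5.59953e+10 m.
e = (rₐ − rₚ) / (rₐ + rₚ).
e = (5.59953e+10 − 5.22553e+09) / (5.59953e+10 + 5.22553e+09) = 5.07698e+10 / 6.12208e+10 ≈ 0.8293.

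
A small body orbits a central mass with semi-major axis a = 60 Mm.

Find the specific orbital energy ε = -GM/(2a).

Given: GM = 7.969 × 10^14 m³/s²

Convert to SI: a = 60 Mm = 6e+07 m.
ε = −GM / (2a).
ε = −7.969e+14 / (2 · 6e+07) J/kg ≈ -6.641e+06 J/kg = -6.641 MJ/kg.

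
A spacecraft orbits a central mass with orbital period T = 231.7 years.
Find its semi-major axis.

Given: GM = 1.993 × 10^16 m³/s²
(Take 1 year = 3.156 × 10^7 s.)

Convert to SI: T = 231.7 years = 7.31245e+09 s.
Invert Kepler's third law: a = (GM · T² / (4π²))^(1/3).
Substituting T = 7.31245e+09 s and GM = 1.993e+16 m³/s²:
a = (1.993e+16 · (7.31245e+09)² / (4π²))^(1/3) m
a ≈ 3e+11 m = 300 Gm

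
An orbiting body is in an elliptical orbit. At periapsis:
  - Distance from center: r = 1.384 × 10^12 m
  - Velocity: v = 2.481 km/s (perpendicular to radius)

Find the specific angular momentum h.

Convert to SI: v = 2.481 km/s = 2481 m/s.
With v perpendicular to r, h = r · v.
h = 1.384e+12 · 2481 m²/s ≈ 3.434e+15 m²/s.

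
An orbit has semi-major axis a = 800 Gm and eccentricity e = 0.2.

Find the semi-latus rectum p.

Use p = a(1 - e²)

Convert to SI: a = 800 Gm = 8e+11 m.
p = a (1 − e²).
p = 8e+11 · (1 − (0.2)²) = 8e+11 · 0.96 ≈ 7.68e+11 m = 768 Gm.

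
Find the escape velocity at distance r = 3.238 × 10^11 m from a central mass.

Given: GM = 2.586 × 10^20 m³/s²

Escape velocity comes from setting total energy to zero: ½v² − GM/r = 0 ⇒ v_esc = √(2GM / r).
v_esc = √(2 · 2.586e+20 / 3.238e+11) m/s ≈ 3.997e+04 m/s = 39.97 km/s.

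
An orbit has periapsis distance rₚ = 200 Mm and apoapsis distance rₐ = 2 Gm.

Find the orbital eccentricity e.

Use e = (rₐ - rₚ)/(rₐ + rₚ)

Convert to SI: rₚ = 200 Mm = 2e+08 m; rₐ = 2 Gm = 2e+09 m.
e = (rₐ − rₚ) / (rₐ + rₚ).
e = (2e+09 − 2e+08) / (2e+09 + 2e+08) = 1.8e+09 / 2.2e+09 ≈ 0.8182.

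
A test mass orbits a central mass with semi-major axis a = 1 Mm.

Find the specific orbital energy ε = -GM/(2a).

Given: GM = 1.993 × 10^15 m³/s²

Convert to SI: a = 1 Mm = 1e+06 m.
ε = −GM / (2a).
ε = −1.993e+15 / (2 · 1e+06) J/kg ≈ -9.965e+08 J/kg = -996.5 MJ/kg.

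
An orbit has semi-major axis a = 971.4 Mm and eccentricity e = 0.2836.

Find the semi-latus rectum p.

Convert to SI: a = 971.4 Mm = 9.714e+08 m.
p = a (1 − e²).
p = 9.714e+08 · (1 − (0.2836)²) = 9.714e+08 · 0.919571 ≈ 8.933e+08 m = 893.3 Mm.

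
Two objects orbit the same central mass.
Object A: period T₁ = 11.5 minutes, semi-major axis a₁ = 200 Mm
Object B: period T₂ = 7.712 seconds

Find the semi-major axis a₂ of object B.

Convert to SI: T₁ = 11.5 minutes = 690 s; a₁ = 200 Mm = 2e+08 m.
Kepler's third law: (T₁/T₂)² = (a₁/a₂)³ ⇒ a₂ = a₁ · (T₂/T₁)^(2/3).
T₂/T₁ = 7.712 / 690 = 0.0111768.
a₂ = 2e+08 · (0.0111768)^(2/3) m ≈ 9.998e+06 m = 9.998 Mm.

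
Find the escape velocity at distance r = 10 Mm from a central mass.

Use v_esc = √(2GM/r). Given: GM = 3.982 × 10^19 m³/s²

Convert to SI: r = 10 Mm = 1e+07 m.
Escape velocity comes from setting total energy to zero: ½v² − GM/r = 0 ⇒ v_esc = √(2GM / r).
v_esc = √(2 · 3.982e+19 / 1e+07) m/s ≈ 2.822e+06 m/s = 2822 km/s.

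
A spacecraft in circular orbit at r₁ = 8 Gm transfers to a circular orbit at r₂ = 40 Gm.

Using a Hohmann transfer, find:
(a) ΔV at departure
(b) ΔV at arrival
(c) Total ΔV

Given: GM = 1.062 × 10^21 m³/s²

Convert to SI: r₁ = 8 Gm = 8e+09 m; r₂ = 40 Gm = 4e+10 m.
Transfer semi-major axis: a_t = (r₁ + r₂)/2 = (8e+09 + 4e+10)/2 = 2.4e+10 m.
Circular speeds: v₁ = √(GM/r₁) = 364349 m/s, v₂ = √(GM/r₂) = 162942 m/s.
Transfer speeds (vis-viva v² = GM(2/r − 1/a_t)): v₁ᵗ = 470372 m/s, v₂ᵗ = 94074.4 m/s.
(a) ΔV₁ = |v₁ᵗ − v₁| ≈ 1.06e+05 m/s = 106 km/s.
(b) ΔV₂ = |v₂ − v₂ᵗ| ≈ 6.887e+04 m/s = 68.87 km/s.
(c) ΔV_total = ΔV₁ + ΔV₂ ≈ 1.749e+05 m/s = 174.9 km/s.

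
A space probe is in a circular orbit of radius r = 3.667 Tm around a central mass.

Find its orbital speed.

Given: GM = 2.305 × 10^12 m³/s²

Convert to SI: r = 3.667 Tm = 3.667e+12 m.
For a circular orbit, gravity supplies the centripetal force, so v = √(GM / r).
v = √(2.305e+12 / 3.667e+12) m/s ≈ 0.7928 m/s = 0.7928 m/s.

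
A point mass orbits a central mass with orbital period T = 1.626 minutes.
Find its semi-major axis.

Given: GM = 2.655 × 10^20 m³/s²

Convert to SI: T = 1.626 minutes = 97.56 s.
Invert Kepler's third law: a = (GM · T² / (4π²))^(1/3).
Substituting T = 97.56 s and GM = 2.655e+20 m³/s²:
a = (2.655e+20 · (97.56)² / (4π²))^(1/3) m
a ≈ 4e+07 m = 40 Mm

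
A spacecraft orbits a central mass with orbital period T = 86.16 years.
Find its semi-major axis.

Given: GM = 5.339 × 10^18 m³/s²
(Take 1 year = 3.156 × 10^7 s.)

Convert to SI: T = 86.16 years = 2.71921e+09 s.
Invert Kepler's third law: a = (GM · T² / (4π²))^(1/3).
Substituting T = 2.71921e+09 s and GM = 5.339e+18 m³/s²:
a = (5.339e+18 · (2.71921e+09)² / (4π²))^(1/3) m
a ≈ 1e+12 m = 1000 Gm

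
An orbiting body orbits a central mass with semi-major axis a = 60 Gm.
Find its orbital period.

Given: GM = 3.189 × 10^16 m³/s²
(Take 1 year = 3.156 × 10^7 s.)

Convert to SI: a = 60 Gm = 6e+10 m.
Kepler's third law: T = 2π √(a³ / GM).
Substituting a = 6e+10 m and GM = 3.189e+16 m³/s²:
T = 2π √((6e+10)³ / 3.189e+16) s
T ≈ 5.171e+08 s = 16.38 years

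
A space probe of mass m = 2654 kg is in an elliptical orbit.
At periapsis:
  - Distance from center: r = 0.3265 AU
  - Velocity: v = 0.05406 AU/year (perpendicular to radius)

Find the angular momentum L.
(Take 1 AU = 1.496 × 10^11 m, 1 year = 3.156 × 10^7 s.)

Convert to SI: r = 0.3265 AU = 4.88444e+10 m; v = 0.05406 AU/year = 256.254 m/s.
Since v is perpendicular to r, L = m · v · r.
L = 2654 · 256.254 · 4.88444e+10 kg·m²/s ≈ 3.322e+16 kg·m²/s.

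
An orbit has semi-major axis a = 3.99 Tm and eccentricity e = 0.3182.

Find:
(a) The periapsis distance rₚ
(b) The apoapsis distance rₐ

Convert to SI: a = 3.99 Tm = 3.99e+12 m.
(a) rₚ = a(1 − e) = 3.99e+12 · (1 − 0.3182) = 3.99e+12 · 0.6818 ≈ 2.72e+12 m = 2.72 Tm.
(b) rₐ = a(1 + e) = 3.99e+12 · (1 + 0.3182) = 3.99e+12 · 1.3182 ≈ 5.26e+12 m = 5.26 Tm.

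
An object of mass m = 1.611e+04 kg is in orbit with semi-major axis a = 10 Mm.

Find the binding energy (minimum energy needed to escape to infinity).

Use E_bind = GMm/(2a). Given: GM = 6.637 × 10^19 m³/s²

Convert to SI: a = 10 Mm = 1e+07 m.
Total orbital energy is E = −GMm/(2a); binding energy is E_bind = −E = GMm/(2a).
E_bind = 6.637e+19 · 1.611e+04 / (2 · 1e+07) J ≈ 5.346e+16 J = 53.46 PJ.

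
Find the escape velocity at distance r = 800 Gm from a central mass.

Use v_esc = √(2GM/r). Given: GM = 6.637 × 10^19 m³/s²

Convert to SI: r = 800 Gm = 8e+11 m.
Escape velocity comes from setting total energy to zero: ½v² − GM/r = 0 ⇒ v_esc = √(2GM / r).
v_esc = √(2 · 6.637e+19 / 8e+11) m/s ≈ 1.288e+04 m/s = 12.88 km/s.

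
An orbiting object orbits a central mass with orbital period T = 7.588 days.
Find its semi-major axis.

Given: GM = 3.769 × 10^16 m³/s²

Convert to SI: T = 7.588 days = 655603 s.
Invert Kepler's third law: a = (GM · T² / (4π²))^(1/3).
Substituting T = 655603 s and GM = 3.769e+16 m³/s²:
a = (3.769e+16 · (655603)² / (4π²))^(1/3) m
a ≈ 7.431e+08 m = 7.431 × 10^8 m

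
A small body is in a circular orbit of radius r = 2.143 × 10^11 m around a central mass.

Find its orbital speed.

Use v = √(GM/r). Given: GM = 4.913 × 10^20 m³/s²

For a circular orbit, gravity supplies the centripetal force, so v = √(GM / r).
v = √(4.913e+20 / 2.143e+11) m/s ≈ 4.788e+04 m/s = 47.88 km/s.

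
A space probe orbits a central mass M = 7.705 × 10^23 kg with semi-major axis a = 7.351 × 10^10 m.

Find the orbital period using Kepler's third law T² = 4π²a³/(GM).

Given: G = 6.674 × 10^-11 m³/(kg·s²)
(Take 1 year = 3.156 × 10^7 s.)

GM = G · M = 6.674e-11 · 7.705e+23 = 5.14232e+13 m³/s².
Kepler's third law: T = 2π √(a³ / GM).
Substituting a = 7.351e+10 m and GM = 5.14232e+13 m³/s²:
T = 2π √((7.351e+10)³ / 5.14232e+13) s
T ≈ 1.746e+10 s = 553.3 years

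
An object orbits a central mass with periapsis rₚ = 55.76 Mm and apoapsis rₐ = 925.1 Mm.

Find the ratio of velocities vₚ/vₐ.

Convert to SI: rₚ = 55.76 Mm = 5.576e+07 m; rₐ = 925.1 Mm = 9.251e+08 m.
Conservation of angular momentum gives rₚvₚ = rₐvₐ, so vₚ/vₐ = rₐ/rₚ.
vₚ/vₐ = 9.251e+08 / 5.576e+07 ≈ 16.59.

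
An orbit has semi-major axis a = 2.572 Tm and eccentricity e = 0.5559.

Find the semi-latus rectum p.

Convert to SI: a = 2.572 Tm = 2.572e+12 m.
p = a (1 − e²).
p = 2.572e+12 · (1 − (0.5559)²) = 2.572e+12 · 0.690975 ≈ 1.777e+12 m = 1.777 Tm.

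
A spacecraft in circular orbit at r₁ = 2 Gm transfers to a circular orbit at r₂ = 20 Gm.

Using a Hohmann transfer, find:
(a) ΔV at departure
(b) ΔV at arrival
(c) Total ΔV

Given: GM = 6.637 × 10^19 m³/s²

Convert to SI: r₁ = 2 Gm = 2e+09 m; r₂ = 20 Gm = 2e+10 m.
Transfer semi-major axis: a_t = (r₁ + r₂)/2 = (2e+09 + 2e+10)/2 = 1.1e+10 m.
Circular speeds: v₁ = √(GM/r₁) = 182168 m/s, v₂ = √(GM/r₂) = 57606.4 m/s.
Transfer speeds (vis-viva v² = GM(2/r − 1/a_t)): v₁ᵗ = 245635 m/s, v₂ᵗ = 24563.5 m/s.
(a) ΔV₁ = |v₁ᵗ − v₁| ≈ 6.347e+04 m/s = 63.47 km/s.
(b) ΔV₂ = |v₂ − v₂ᵗ| ≈ 3.304e+04 m/s = 33.04 km/s.
(c) ΔV_total = ΔV₁ + ΔV₂ ≈ 9.651e+04 m/s = 96.51 km/s.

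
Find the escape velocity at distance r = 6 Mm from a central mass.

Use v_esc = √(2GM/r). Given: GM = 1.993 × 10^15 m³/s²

Convert to SI: r = 6 Mm = 6e+06 m.
Escape velocity comes from setting total energy to zero: ½v² − GM/r = 0 ⇒ v_esc = √(2GM / r).
v_esc = √(2 · 1.993e+15 / 6e+06) m/s ≈ 2.577e+04 m/s = 25.77 km/s.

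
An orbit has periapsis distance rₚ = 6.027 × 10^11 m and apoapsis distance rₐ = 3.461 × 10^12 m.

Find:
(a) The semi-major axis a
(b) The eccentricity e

(a) a = (rₚ + rₐ) / 2 = (6.027e+11 + 3.461e+12) / 2 ≈ 2.032e+12 m = 2.032 × 10^12 m.
(b) e = (rₐ − rₚ) / (rₐ + rₚ) = (3.461e+12 − 6.027e+11) / (3.461e+12 + 6.027e+11) ≈ 0.7034.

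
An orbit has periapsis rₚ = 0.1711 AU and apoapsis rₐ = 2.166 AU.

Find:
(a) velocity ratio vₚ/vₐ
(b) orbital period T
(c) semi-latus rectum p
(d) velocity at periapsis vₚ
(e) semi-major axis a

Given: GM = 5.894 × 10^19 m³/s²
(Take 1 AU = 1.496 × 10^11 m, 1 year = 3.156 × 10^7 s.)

Convert to SI: rₚ = 0.1711 AU = 2.55966e+10 m; rₐ = 2.166 AU = 3.24034e+11 m.
(a) Conservation of angular momentum (rₚvₚ = rₐvₐ) gives vₚ/vₐ = rₐ/rₚ = 3.24034e+11/2.55966e+10 ≈ 12.66
(b) With a = (rₚ + rₐ)/2 = 1.74815e+11 m, T = 2π √(a³/GM) = 2π √((1.74815e+11)³/5.894e+19) s ≈ 5.982e+07 s
(c) From a = (rₚ + rₐ)/2 = 1.74815e+11 m and e = (rₐ − rₚ)/(rₐ + rₚ) = 0.853579, p = a(1 − e²) = 1.74815e+11 · (1 − (0.853579)²) ≈ 4.745e+10 m
(d) With a = (rₚ + rₐ)/2 = 1.74815e+11 m, vₚ = √(GM (2/rₚ − 1/a)) = √(5.894e+19 · (2/2.55966e+10 − 1/1.74815e+11)) m/s ≈ 6.533e+04 m/s
(e) a = (rₚ + rₐ)/2 = (2.55966e+10 + 3.24034e+11)/2 ≈ 1.748e+11 m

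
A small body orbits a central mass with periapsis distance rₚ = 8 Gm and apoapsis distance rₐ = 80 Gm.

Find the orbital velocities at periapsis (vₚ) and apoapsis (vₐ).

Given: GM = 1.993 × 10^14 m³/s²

Convert to SI: rₚ = 8 Gm = 8e+09 m; rₐ = 80 Gm = 8e+10 m.
Use the vis-viva equation v² = GM(2/r − 1/a) with a = (rₚ + rₐ)/2 = (8e+09 + 8e+10)/2 = 4.4e+10 m.
vₚ = √(GM · (2/rₚ − 1/a)) = √(1.993e+14 · (2/8e+09 − 1/4.4e+10)) m/s ≈ 212.8 m/s = 212.8 m/s.
vₐ = √(GM · (2/rₐ − 1/a)) = √(1.993e+14 · (2/8e+10 − 1/4.4e+10)) m/s ≈ 21.28 m/s = 21.28 m/s.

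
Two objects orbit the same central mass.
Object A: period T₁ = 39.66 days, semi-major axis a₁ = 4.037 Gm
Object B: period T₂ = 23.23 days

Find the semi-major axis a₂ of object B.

Convert to SI: T₁ = 39.66 days = 3.42662e+06 s; a₁ = 4.037 Gm = 4.037e+09 m; T₂ = 23.23 days = 2.00707e+06 s.
Kepler's third law: (T₁/T₂)² = (a₁/a₂)³ ⇒ a₂ = a₁ · (T₂/T₁)^(2/3).
T₂/T₁ = 2.00707e+06 / 3.42662e+06 = 0.585729.
a₂ = 4.037e+09 · (0.585729)^(2/3) m ≈ 2.826e+09 m = 2.826 Gm.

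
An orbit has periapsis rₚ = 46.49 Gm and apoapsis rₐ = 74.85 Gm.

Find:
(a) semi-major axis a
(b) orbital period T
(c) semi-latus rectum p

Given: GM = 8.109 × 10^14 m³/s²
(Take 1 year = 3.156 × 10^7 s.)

Convert to SI: rₚ = 46.49 Gm = 4.649e+10 m; rₐ = 74.85 Gm = 7.485e+10 m.
(a) a = (rₚ + rₐ)/2 = (4.649e+10 + 7.485e+10)/2 ≈ 6.067e+10 m
(b) With a = (rₚ + rₐ)/2 = 6.067e+10 m, T = 2π √(a³/GM) = 2π √((6.067e+10)³/8.109e+14) s ≈ 3.297e+09 s
(c) From a = (rₚ + rₐ)/2 = 6.067e+10 m and e = (rₐ − rₚ)/(rₐ + rₚ) = 0.233723, p = a(1 − e²) = 6.067e+10 · (1 − (0.233723)²) ≈ 5.736e+10 m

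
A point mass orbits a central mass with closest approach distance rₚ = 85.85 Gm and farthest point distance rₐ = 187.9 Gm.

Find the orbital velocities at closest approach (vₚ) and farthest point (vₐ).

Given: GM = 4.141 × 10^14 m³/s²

Convert to SI: rₚ = 85.85 Gm = 8.585e+10 m; rₐ = 187.9 Gm = 1.879e+11 m.
Use the vis-viva equation v² = GM(2/r − 1/a) with a = (rₚ + rₐ)/2 = (8.585e+10 + 1.879e+11)/2 = 1.36875e+11 m.
vₚ = √(GM · (2/rₚ − 1/a)) = √(4.141e+14 · (2/8.585e+10 − 1/1.36875e+11)) m/s ≈ 81.37 m/s = 81.37 m/s.
vₐ = √(GM · (2/rₐ − 1/a)) = √(4.141e+14 · (2/1.879e+11 − 1/1.36875e+11)) m/s ≈ 37.18 m/s = 37.18 m/s.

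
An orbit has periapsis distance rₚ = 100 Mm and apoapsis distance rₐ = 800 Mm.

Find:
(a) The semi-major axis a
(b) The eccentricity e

Convert to SI: rₚ = 100 Mm = 1e+08 m; rₐ = 800 Mm = 8e+08 m.
(a) a = (rₚ + rₐ) / 2 = (1e+08 + 8e+08) / 2 ≈ 4.5e+08 m = 450 Mm.
(b) e = (rₐ − rₚ) / (rₐ + rₚ) = (8e+08 − 1e+08) / (8e+08 + 1e+08) ≈ 0.7778.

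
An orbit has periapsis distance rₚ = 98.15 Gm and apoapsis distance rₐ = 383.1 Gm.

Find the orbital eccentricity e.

Convert to SI: rₚ = 98.15 Gm = 9.815e+10 m; rₐ = 383.1 Gm = 3.831e+11 m.
e = (rₐ − rₚ) / (rₐ + rₚ).
e = (3.831e+11 − 9.815e+10) / (3.831e+11 + 9.815e+10) = 2.8495e+11 / 4.8125e+11 ≈ 0.5921.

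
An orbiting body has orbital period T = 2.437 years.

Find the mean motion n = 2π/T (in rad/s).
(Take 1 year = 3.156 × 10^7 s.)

Convert to SI: T = 2.437 years = 7.69117e+07 s.
n = 2π / T.
n = 2π / 7.69117e+07 s ≈ 8.169e-08 rad/s.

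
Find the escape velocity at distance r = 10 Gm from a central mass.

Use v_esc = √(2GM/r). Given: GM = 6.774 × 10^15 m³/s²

Convert to SI: r = 10 Gm = 1e+10 m.
Escape velocity comes from setting total energy to zero: ½v² − GM/r = 0 ⇒ v_esc = √(2GM / r).
v_esc = √(2 · 6.774e+15 / 1e+10) m/s ≈ 1164 m/s = 1.164 km/s.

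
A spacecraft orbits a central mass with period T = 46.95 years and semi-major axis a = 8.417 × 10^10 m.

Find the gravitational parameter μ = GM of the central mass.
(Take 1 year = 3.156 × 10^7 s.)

Convert to SI: T = 46.95 years = 1.48174e+09 s.
GM = 4π² · a³ / T².
GM = 4π² · (8.417e+10)³ / (1.48174e+09)² m³/s² ≈ 1.072e+16 m³/s² = 1.072 × 10^16 m³/s².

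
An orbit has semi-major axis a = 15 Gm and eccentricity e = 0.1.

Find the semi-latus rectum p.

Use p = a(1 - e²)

Convert to SI: a = 15 Gm = 1.5e+10 m.
p = a (1 − e²).
p = 1.5e+10 · (1 − (0.1)²) = 1.5e+10 · 0.99 ≈ 1.485e+10 m = 14.85 Gm.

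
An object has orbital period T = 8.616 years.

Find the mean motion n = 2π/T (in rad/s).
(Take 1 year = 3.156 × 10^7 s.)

Convert to SI: T = 8.616 years = 2.71921e+08 s.
n = 2π / T.
n = 2π / 2.71921e+08 s ≈ 2.311e-08 rad/s.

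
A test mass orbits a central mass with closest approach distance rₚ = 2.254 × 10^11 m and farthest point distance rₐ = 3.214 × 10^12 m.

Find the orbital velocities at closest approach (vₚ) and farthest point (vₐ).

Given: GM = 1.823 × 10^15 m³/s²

Use the vis-viva equation v² = GM(2/r − 1/a) with a = (rₚ + rₐ)/2 = (2.254e+11 + 3.214e+12)/2 = 1.7197e+12 m.
vₚ = √(GM · (2/rₚ − 1/a)) = √(1.823e+15 · (2/2.254e+11 − 1/1.7197e+12)) m/s ≈ 122.9 m/s = 122.9 m/s.
vₐ = √(GM · (2/rₐ − 1/a)) = √(1.823e+15 · (2/3.214e+12 − 1/1.7197e+12)) m/s ≈ 8.622 m/s = 8.622 m/s.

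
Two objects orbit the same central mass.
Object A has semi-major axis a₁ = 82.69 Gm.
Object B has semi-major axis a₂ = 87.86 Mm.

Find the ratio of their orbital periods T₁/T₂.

Convert to SI: a₁ = 82.69 Gm = 8.269e+10 m; a₂ = 87.86 Mm = 8.786e+07 m.
From Kepler's third law, (T₁/T₂)² = (a₁/a₂)³, so T₁/T₂ = (a₁/a₂)^(3/2).
a₁/a₂ = 8.269e+10 / 8.786e+07 = 941.156.
T₁/T₂ = (941.156)^(3/2) ≈ 2.887e+04.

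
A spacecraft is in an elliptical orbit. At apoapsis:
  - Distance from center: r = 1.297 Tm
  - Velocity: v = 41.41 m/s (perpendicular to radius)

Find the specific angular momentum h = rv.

Convert to SI: r = 1.297 Tm = 1.297e+12 m.
With v perpendicular to r, h = r · v.
h = 1.297e+12 · 41.41 m²/s ≈ 5.371e+13 m²/s.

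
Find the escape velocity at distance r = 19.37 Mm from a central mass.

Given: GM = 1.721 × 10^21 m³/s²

Convert to SI: r = 19.37 Mm = 1.937e+07 m.
Escape velocity comes from setting total energy to zero: ½v² − GM/r = 0 ⇒ v_esc = √(2GM / r).
v_esc = √(2 · 1.721e+21 / 1.937e+07) m/s ≈ 1.333e+07 m/s = 1.333e+04 km/s.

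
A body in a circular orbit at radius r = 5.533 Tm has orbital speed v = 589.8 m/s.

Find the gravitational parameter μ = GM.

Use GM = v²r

Convert to SI: r = 5.533 Tm = 5.533e+12 m.
For a circular orbit v² = GM/r, so GM = v² · r.
GM = (589.8)² · 5.533e+12 m³/s² ≈ 1.925e+18 m³/s² = 1.925 × 10^18 m³/s².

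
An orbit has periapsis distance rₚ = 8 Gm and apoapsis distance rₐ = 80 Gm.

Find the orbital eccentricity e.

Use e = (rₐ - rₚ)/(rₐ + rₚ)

Convert to SI: rₚ = 8 Gm = 8e+09 m; rₐ = 80 Gm = 8e+10 m.
e = (rₐ − rₚ) / (rₐ + rₚ).
e = (8e+10 − 8e+09) / (8e+10 + 8e+09) = 7.2e+10 / 8.8e+10 ≈ 0.8182.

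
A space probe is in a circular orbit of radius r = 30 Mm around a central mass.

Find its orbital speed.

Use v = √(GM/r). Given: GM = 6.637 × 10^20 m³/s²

Convert to SI: r = 30 Mm = 3e+07 m.
For a circular orbit, gravity supplies the centripetal force, so v = √(GM / r).
v = √(6.637e+20 / 3e+07) m/s ≈ 4.704e+06 m/s = 4704 km/s.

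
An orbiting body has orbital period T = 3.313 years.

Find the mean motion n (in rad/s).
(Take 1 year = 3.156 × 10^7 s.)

Convert to SI: T = 3.313 years = 1.04558e+08 s.
n = 2π / T.
n = 2π / 1.04558e+08 s ≈ 6.009e-08 rad/s.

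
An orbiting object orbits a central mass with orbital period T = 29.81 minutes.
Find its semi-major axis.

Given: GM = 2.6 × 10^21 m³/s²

Convert to SI: T = 29.81 minutes = 1788.6 s.
Invert Kepler's third law: a = (GM · T² / (4π²))^(1/3).
Substituting T = 1788.6 s and GM = 2.6e+21 m³/s²:
a = (2.6e+21 · (1788.6)² / (4π²))^(1/3) m
a ≈ 5.95e+08 m = 595 Mm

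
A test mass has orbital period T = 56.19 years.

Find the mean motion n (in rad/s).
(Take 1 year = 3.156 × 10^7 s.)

Convert to SI: T = 56.19 years = 1.77336e+09 s.
n = 2π / T.
n = 2π / 1.77336e+09 s ≈ 3.543e-09 rad/s.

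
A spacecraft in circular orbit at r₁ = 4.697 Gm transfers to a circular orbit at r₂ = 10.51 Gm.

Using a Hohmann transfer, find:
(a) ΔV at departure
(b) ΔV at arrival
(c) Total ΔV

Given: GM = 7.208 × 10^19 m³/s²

Convert to SI: r₁ = 4.697 Gm = 4.697e+09 m; r₂ = 10.51 Gm = 1.051e+10 m.
Transfer semi-major axis: a_t = (r₁ + r₂)/2 = (4.697e+09 + 1.051e+10)/2 = 7.6035e+09 m.
Circular speeds: v₁ = √(GM/r₁) = 123879 m/s, v₂ = √(GM/r₂) = 82814.4 m/s.
Transfer speeds (vis-viva v² = GM(2/r − 1/a_t)): v₁ᵗ = 145644 m/s, v₂ᵗ = 65089.3 m/s.
(a) ΔV₁ = |v₁ᵗ − v₁| ≈ 2.176e+04 m/s = 21.76 km/s.
(b) ΔV₂ = |v₂ − v₂ᵗ| ≈ 1.773e+04 m/s = 17.73 km/s.
(c) ΔV_total = ΔV₁ + ΔV₂ ≈ 3.949e+04 m/s = 39.49 km/s.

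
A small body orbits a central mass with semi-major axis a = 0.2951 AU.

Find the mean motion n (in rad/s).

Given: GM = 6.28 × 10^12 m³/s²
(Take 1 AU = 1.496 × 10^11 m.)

Convert to SI: a = 0.2951 AU = 4.4147e+10 m.
n = √(GM / a³).
n = √(6.28e+12 / (4.4147e+10)³) rad/s ≈ 2.702e-10 rad/s.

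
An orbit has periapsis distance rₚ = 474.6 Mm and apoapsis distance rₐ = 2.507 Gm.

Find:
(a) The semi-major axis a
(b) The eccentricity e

Convert to SI: rₚ = 474.6 Mm = 4.746e+08 m; rₐ = 2.507 Gm = 2.507e+09 m.
(a) a = (rₚ + rₐ) / 2 = (4.746e+08 + 2.507e+09) / 2 ≈ 1.491e+09 m = 1.491 Gm.
(b) e = (rₐ − rₚ) / (rₐ + rₚ) = (2.507e+09 − 4.746e+08) / (2.507e+09 + 4.746e+08) ≈ 0.6816.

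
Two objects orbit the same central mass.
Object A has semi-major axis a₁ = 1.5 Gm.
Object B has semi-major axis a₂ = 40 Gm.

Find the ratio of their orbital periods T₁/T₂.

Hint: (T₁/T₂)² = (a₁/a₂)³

Convert to SI: a₁ = 1.5 Gm = 1.5e+09 m; a₂ = 40 Gm = 4e+10 m.
From Kepler's third law, (T₁/T₂)² = (a₁/a₂)³, so T₁/T₂ = (a₁/a₂)^(3/2).
a₁/a₂ = 1.5e+09 / 4e+10 = 0.0375.
T₁/T₂ = (0.0375)^(3/2) ≈ 0.007262.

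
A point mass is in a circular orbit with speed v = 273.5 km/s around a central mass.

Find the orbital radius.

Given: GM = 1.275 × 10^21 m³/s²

Convert to SI: v = 273.5 km/s = 273500 m/s.
For a circular orbit, v² = GM / r, so r = GM / v².
r = 1.275e+21 / (273500)² m ≈ 1.704e+10 m = 17.04 Gm.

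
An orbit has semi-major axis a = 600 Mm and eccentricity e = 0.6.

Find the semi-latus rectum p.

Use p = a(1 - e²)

Convert to SI: a = 600 Mm = 6e+08 m.
p = a (1 − e²).
p = 6e+08 · (1 − (0.6)²) = 6e+08 · 0.64 ≈ 3.84e+08 m = 384 Mm.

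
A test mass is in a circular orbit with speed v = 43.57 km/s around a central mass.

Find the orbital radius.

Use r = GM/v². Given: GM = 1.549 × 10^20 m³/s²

Convert to SI: v = 43.57 km/s = 43570 m/s.
For a circular orbit, v² = GM / r, so r = GM / v².
r = 1.549e+20 / (43570)² m ≈ 8.16e+10 m = 8.16 × 10^10 m.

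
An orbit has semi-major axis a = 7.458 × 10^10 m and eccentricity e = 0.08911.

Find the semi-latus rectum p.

p = a (1 − e²).
p = 7.458e+10 · (1 − (0.08911)²) = 7.458e+10 · 0.992059 ≈ 7.399e+10 m = 7.399 × 10^10 m.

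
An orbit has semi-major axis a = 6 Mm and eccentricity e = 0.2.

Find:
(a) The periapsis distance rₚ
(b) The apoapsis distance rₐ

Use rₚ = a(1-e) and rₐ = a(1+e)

Convert to SI: a = 6 Mm = 6e+06 m.
(a) rₚ = a(1 − e) = 6e+06 · (1 − 0.2) = 6e+06 · 0.8 ≈ 4.8e+06 m = 4.8 Mm.
(b) rₐ = a(1 + e) = 6e+06 · (1 + 0.2) = 6e+06 · 1.2 ≈ 7.2e+06 m = 7.2 Mm.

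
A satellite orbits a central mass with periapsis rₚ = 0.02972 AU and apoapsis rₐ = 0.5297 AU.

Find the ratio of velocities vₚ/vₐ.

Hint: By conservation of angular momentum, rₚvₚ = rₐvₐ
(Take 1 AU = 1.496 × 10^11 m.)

Convert to SI: rₚ = 0.02972 AU = 4.44611e+09 m; rₐ = 0.5297 AU = 7.92431e+10 m.
Conservation of angular momentum gives rₚvₚ = rₐvₐ, so vₚ/vₐ = rₐ/rₚ.
vₚ/vₐ = 7.92431e+10 / 4.44611e+09 ≈ 17.82.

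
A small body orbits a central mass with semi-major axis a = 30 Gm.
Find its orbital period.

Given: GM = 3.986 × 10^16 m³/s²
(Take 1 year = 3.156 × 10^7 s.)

Convert to SI: a = 30 Gm = 3e+10 m.
Kepler's third law: T = 2π √(a³ / GM).
Substituting a = 3e+10 m and GM = 3.986e+16 m³/s²:
T = 2π √((3e+10)³ / 3.986e+16) s
T ≈ 1.635e+08 s = 5.182 years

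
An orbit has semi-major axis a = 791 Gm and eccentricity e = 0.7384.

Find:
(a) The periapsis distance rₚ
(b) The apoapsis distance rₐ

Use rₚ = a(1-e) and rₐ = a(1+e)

Convert to SI: a = 791 Gm = 7.91e+11 m.
(a) rₚ = a(1 − e) = 7.91e+11 · (1 − 0.7384) = 7.91e+11 · 0.2616 ≈ 2.069e+11 m = 206.9 Gm.
(b) rₐ = a(1 + e) = 7.91e+11 · (1 + 0.7384) = 7.91e+11 · 1.7384 ≈ 1.375e+12 m = 1.375 Tm.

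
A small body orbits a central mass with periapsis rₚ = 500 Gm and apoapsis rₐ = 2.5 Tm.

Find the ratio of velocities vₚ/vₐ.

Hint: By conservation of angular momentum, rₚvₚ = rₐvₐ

Convert to SI: rₚ = 500 Gm = 5e+11 m; rₐ = 2.5 Tm = 2.5e+12 m.
Conservation of angular momentum gives rₚvₚ = rₐvₐ, so vₚ/vₐ = rₐ/rₚ.
vₚ/vₐ = 2.5e+12 / 5e+11 ≈ 5.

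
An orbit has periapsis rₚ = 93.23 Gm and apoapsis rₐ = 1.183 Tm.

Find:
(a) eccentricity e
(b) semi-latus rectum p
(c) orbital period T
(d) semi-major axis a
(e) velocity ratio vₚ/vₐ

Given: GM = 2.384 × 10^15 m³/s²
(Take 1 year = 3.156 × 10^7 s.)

Convert to SI: rₚ = 93.23 Gm = 9.323e+10 m; rₐ = 1.183 Tm = 1.183e+12 m.
(a) e = (rₐ − rₚ)/(rₐ + rₚ) = (1.183e+12 − 9.323e+10)/(1.183e+12 + 9.323e+10) ≈ 0.8539
(b) From a = (rₚ + rₐ)/2 = 6.38115e+11 m and e = (rₐ − rₚ)/(rₐ + rₚ) = 0.853898, p = a(1 − e²) = 6.38115e+11 · (1 − (0.853898)²) ≈ 1.728e+11 m
(c) With a = (rₚ + rₐ)/2 = 6.38115e+11 m, T = 2π √(a³/GM) = 2π √((6.38115e+11)³/2.384e+15) s ≈ 6.56e+10 s
(d) a = (rₚ + rₐ)/2 = (9.323e+10 + 1.183e+12)/2 ≈ 6.381e+11 m
(e) Conservation of angular momentum (rₚvₚ = rₐvₐ) gives vₚ/vₐ = rₐ/rₚ = 1.183e+12/9.323e+10 ≈ 12.69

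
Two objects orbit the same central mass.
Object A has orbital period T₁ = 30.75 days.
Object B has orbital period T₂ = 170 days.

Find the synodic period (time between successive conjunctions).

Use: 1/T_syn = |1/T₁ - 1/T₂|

Convert to SI: T₁ = 30.75 days = 2.6568e+06 s; T₂ = 170 days = 1.4688e+07 s.
T_syn = |T₁ · T₂ / (T₁ − T₂)|.
T_syn = |2.6568e+06 · 1.4688e+07 / (2.6568e+06 − 1.4688e+07)| s ≈ 3.243e+06 s = 37.54 days.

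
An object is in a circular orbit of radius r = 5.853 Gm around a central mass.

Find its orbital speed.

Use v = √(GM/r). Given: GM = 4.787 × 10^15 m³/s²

Convert to SI: r = 5.853 Gm = 5.853e+09 m.
For a circular orbit, gravity supplies the centripetal force, so v = √(GM / r).
v = √(4.787e+15 / 5.853e+09) m/s ≈ 904.4 m/s = 904.4 m/s.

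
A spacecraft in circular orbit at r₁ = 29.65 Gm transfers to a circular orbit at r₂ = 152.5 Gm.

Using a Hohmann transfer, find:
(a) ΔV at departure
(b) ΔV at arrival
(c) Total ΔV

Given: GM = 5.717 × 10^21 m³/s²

Convert to SI: r₁ = 29.65 Gm = 2.965e+10 m; r₂ = 152.5 Gm = 1.525e+11 m.
Transfer semi-major axis: a_t = (r₁ + r₂)/2 = (2.965e+10 + 1.525e+11)/2 = 9.1075e+10 m.
Circular speeds: v₁ = √(GM/r₁) = 439108 m/s, v₂ = √(GM/r₂) = 193620 m/s.
Transfer speeds (vis-viva v² = GM(2/r − 1/a_t)): v₁ᵗ = 568208 m/s, v₂ᵗ = 110474 m/s.
(a) ΔV₁ = |v₁ᵗ − v₁| ≈ 1.291e+05 m/s = 129.1 km/s.
(b) ΔV₂ = |v₂ − v₂ᵗ| ≈ 8.315e+04 m/s = 83.15 km/s.
(c) ΔV_total = ΔV₁ + ΔV₂ ≈ 2.122e+05 m/s = 212.2 km/s.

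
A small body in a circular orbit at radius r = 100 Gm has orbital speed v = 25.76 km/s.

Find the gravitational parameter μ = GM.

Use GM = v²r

Convert to SI: r = 100 Gm = 1e+11 m; v = 25.76 km/s = 25760 m/s.
For a circular orbit v² = GM/r, so GM = v² · r.
GM = (25760)² · 1e+11 m³/s² ≈ 6.636e+19 m³/s² = 6.636 × 10^19 m³/s².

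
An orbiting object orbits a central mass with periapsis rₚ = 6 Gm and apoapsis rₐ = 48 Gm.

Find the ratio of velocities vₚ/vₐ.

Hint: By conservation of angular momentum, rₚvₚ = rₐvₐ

Convert to SI: rₚ = 6 Gm = 6e+09 m; rₐ = 48 Gm = 4.8e+10 m.
Conservation of angular momentum gives rₚvₚ = rₐvₐ, so vₚ/vₐ = rₐ/rₚ.
vₚ/vₐ = 4.8e+10 / 6e+09 ≈ 8.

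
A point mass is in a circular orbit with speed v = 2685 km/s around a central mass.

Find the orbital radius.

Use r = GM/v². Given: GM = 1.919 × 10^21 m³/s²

Convert to SI: v = 2685 km/s = 2.685e+06 m/s.
For a circular orbit, v² = GM / r, so r = GM / v².
r = 1.919e+21 / (2.685e+06)² m ≈ 2.662e+08 m = 2.662 × 10^8 m.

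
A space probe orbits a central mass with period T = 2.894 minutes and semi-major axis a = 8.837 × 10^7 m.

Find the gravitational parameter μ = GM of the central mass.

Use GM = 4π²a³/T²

Convert to SI: T = 2.894 minutes = 173.64 s.
GM = 4π² · a³ / T².
GM = 4π² · (8.837e+07)³ / (173.64)² m³/s² ≈ 9.036e+20 m³/s² = 9.036 × 10^20 m³/s².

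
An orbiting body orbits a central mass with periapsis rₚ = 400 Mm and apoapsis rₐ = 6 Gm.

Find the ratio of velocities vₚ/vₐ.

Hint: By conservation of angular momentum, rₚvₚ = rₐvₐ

Convert to SI: rₚ = 400 Mm = 4e+08 m; rₐ = 6 Gm = 6e+09 m.
Conservation of angular momentum gives rₚvₚ = rₐvₐ, so vₚ/vₐ = rₐ/rₚ.
vₚ/vₐ = 6e+09 / 4e+08 ≈ 15.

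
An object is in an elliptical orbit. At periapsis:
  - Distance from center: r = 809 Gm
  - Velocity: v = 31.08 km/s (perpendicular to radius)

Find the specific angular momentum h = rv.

Convert to SI: r = 809 Gm = 8.09e+11 m; v = 31.08 km/s = 31080 m/s.
With v perpendicular to r, h = r · v.
h = 8.09e+11 · 31080 m²/s ≈ 2.514e+16 m²/s.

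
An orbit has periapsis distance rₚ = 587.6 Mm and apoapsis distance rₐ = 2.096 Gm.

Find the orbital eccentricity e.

Convert to SI: rₚ = 587.6 Mm = 5.876e+08 m; rₐ = 2.096 Gm = 2.096e+09 m.
e = (rₐ − rₚ) / (rₐ + rₚ).
e = (2.096e+09 − 5.876e+08) / (2.096e+09 + 5.876e+08) = 1.5084e+09 / 2.6836e+09 ≈ 0.5621.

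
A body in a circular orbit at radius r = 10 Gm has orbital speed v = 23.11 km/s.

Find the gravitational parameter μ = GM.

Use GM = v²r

Convert to SI: r = 10 Gm = 1e+10 m; v = 23.11 km/s = 23110 m/s.
For a circular orbit v² = GM/r, so GM = v² · r.
GM = (23110)² · 1e+10 m³/s² ≈ 5.341e+18 m³/s² = 5.341 × 10^18 m³/s².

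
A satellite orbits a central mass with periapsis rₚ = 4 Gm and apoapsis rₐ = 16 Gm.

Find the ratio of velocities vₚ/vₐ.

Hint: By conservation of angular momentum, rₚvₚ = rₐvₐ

Convert to SI: rₚ = 4 Gm = 4e+09 m; rₐ = 16 Gm = 1.6e+10 m.
Conservation of angular momentum gives rₚvₚ = rₐvₐ, so vₚ/vₐ = rₐ/rₚ.
vₚ/vₐ = 1.6e+10 / 4e+09 ≈ 4.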